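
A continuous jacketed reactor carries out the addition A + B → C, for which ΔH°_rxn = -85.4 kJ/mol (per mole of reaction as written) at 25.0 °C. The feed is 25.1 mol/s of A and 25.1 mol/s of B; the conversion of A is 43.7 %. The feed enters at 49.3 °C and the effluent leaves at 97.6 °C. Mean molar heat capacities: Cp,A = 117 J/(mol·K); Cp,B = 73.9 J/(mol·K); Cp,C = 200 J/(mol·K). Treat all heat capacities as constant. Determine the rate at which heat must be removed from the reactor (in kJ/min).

Q_out = 41900 kJ/min

Extent of reaction ξ = 0.437 × 25.1 = 10.969 mol/s
Reaction term: ξ·ΔH°_rxn = 10.969 × -85.4 = -936.73 kJ/s
Sensible, feed 49.3→25 °C: -116.44 kJ/s
Outlet flows (mol/s): A 14.131, B 14.131, C 10.969
Sensible, products 25→97.6 °C: 355.12 kJ/s
Q = ΔH = -698.05 kJ/s = -698.05 kW
Heat removed = 41883 kJ/min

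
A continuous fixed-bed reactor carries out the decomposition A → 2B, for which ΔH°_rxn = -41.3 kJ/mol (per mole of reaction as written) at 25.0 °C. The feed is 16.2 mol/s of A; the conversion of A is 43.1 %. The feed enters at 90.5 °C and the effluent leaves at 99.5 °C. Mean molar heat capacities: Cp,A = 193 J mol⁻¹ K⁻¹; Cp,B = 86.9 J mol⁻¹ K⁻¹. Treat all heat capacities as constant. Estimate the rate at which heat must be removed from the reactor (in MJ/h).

Q_out = 973 MJ/h

Extent of reaction ξ = 0.431 × 16.2 = 6.9822 mol/s
Reaction term: ξ·ΔH°_rxn = 6.9822 × -41.3 = -288.36 kJ/s
Sensible, feed 90.5→25 °C: -204.79 kJ/s
Outlet flows (mol/s): A 9.2178, B 13.964
Sensible, products 25→99.5 °C: 222.94 kJ/s
Q = ΔH = -270.21 kJ/s = -270.21 kW
Heat removed = 972.77 MJ/h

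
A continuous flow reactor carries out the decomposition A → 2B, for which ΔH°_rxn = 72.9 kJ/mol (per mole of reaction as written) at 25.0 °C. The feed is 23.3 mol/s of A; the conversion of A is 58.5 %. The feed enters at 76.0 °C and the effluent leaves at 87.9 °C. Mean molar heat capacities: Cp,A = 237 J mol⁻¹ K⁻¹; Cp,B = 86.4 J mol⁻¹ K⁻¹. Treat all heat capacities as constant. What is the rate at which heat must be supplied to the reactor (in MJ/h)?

Q_in = 3620 MJ/h

Extent of reaction ξ = 0.585 × 23.3 = 13.63 mol/s
Reaction term: ξ·ΔH°_rxn = 13.63 × 72.9 = 993.66 kJ/s
Sensible, feed 76.0→25 °C: -281.63 kJ/s
Outlet flows (mol/s): A 9.6695, B 27.261
Sensible, products 25→87.9 °C: 292.3 kJ/s
Q = ΔH = 1004.3 kJ/s = 1004.3 kW
Heat supplied = 3615.6 MJ/h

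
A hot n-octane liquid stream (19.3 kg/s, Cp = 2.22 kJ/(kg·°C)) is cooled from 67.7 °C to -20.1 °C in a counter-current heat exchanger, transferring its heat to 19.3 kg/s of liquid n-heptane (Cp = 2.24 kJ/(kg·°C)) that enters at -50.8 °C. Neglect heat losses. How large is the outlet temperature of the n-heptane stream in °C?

Heat released by hot stream: Q = 19.3 × 2.22 × (67.7 − -20.1) = 3761.9 kJ/s
Energy balance on cold side (adiabatic exchanger): Q = ṁ_c·Cp_c·(T_c,out − T_c,in)
T_c,out = -50.8 + 3761.9/(19.3 × 2.24) = 36.216 °C

T_c,out = 36.2 °C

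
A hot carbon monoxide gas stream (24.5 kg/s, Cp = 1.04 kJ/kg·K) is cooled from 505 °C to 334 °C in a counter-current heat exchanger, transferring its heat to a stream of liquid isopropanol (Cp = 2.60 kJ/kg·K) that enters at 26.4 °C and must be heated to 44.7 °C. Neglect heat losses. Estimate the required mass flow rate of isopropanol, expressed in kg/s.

ṁ_c = 91.6 kg/s

Heat released by hot stream: Q = 24.5 × 1.04 × (505 − 334) = 4357.1 kJ/s
Energy balance on cold side (adiabatic exchanger): Q = ṁ_c·Cp_c·(T_c,out − T_c,in)
ṁ_c = 4357.1 / [2.60 × (44.7 − 26.4)] = 91.574 kg/s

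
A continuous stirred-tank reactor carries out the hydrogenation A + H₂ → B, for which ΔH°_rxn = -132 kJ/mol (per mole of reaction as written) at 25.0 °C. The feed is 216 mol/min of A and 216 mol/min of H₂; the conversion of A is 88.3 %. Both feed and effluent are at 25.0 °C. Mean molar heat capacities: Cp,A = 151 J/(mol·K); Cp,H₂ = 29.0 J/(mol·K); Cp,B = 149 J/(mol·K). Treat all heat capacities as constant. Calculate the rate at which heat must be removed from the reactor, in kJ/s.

Extent of reaction ξ = 0.883 × 216 = 190.73 mol/min
Reaction term: ξ·ΔH°_rxn = 190.73 × -132 = -25176 kJ/min
Q = ΔH = -25176 kJ/min = -419.6 kW
Heat removed = 419.6 kJ/s

Q_out = 420 kJ/s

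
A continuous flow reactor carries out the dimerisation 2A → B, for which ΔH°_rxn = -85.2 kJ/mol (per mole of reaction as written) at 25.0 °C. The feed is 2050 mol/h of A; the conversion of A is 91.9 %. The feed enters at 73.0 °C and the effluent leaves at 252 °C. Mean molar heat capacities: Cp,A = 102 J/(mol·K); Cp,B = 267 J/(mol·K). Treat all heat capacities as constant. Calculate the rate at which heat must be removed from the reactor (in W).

Q_out = 8150 W

Extent of reaction ξ = 0.919 × 2050 / 2 = 941.98 mol/h
Reaction term: ξ·ΔH°_rxn = 941.98 × -85.2 = -80256 kJ/h
Sensible, feed 73.0→25 °C: -10037 kJ/h
Outlet flows (mol/h): A 166.05, B 941.98
Sensible, products 25→252 °C: 60937 kJ/h
Q = ΔH = -29356 kJ/h = -8.1545 kW
Heat removed = 8154.5 W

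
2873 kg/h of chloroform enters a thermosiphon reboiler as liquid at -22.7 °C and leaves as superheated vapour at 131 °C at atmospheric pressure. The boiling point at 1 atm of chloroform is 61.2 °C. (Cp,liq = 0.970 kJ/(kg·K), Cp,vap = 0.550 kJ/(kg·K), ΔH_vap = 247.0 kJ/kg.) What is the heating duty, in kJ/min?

Q = 17600 kJ/min

liquid -22.7→61.2 °C: 81.383 kJ/kg
vaporisation at 61.2 °C: 247 kJ/kg
vapour 61.2→131 °C: 38.39 kJ/kg
Δh = 81.383 + 247 + 38.39 = 366.77 kJ/kg
Q = ṁ·Δh = 2873 kg/h × 366.77 kJ/kg = 1.0537e+06 kJ/h
|Q| = 292.71 kW = 17562 kJ/min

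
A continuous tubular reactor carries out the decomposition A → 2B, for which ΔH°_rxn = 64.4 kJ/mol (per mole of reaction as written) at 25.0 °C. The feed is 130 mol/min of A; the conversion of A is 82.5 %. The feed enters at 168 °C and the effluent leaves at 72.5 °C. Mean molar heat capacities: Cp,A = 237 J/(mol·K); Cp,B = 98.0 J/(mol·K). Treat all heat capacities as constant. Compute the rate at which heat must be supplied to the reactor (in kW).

Extent of reaction ξ = 0.825 × 130 = 107.25 mol/min
Reaction term: ξ·ΔH°_rxn = 107.25 × 64.4 = 6906.9 kJ/min
Sensible, feed 168→25 °C: -4405.8 kJ/min
Outlet flows (mol/min): A 22.75, B 214.5
Sensible, products 25→72.5 °C: 1254.6 kJ/min
Q = ΔH = 3755.7 kJ/min = 62.595 kW
Heat supplied = 62.595 kW

Q_in = 62.6 kW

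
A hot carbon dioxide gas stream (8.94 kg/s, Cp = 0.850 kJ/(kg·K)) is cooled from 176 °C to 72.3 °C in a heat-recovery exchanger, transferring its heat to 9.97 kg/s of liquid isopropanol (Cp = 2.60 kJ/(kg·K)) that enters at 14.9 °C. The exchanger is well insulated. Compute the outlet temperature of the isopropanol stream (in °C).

T_c,out = 45.3 °C

Heat released by hot stream: Q = 8.94 × 0.850 × (176 − 72.3) = 788.02 kJ/s
Energy balance on cold side (adiabatic exchanger): Q = ṁ_c·Cp_c·(T_c,out − T_c,in)
T_c,out = 14.9 + 788.02/(9.97 × 2.60) = 45.3 °C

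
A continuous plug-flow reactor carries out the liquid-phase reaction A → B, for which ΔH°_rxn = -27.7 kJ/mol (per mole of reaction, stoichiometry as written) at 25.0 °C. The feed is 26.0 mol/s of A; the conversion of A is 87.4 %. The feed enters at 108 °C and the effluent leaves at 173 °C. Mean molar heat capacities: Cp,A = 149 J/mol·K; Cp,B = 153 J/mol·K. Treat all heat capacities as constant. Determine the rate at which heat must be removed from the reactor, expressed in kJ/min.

Q_out = 21900 kJ/min

Extent of reaction ξ = 0.874 × 26.0 = 22.724 mol/s
Reaction term: ξ·ΔH°_rxn = 22.724 × -27.7 = -629.45 kJ/s
Sensible, feed 108→25 °C: -321.54 kJ/s
Outlet flows (mol/s): A 3.276, B 22.724
Sensible, products 25→173 °C: 586.8 kJ/s
Q = ΔH = -364.19 kJ/s = -364.19 kW
Heat removed = 21852 kJ/min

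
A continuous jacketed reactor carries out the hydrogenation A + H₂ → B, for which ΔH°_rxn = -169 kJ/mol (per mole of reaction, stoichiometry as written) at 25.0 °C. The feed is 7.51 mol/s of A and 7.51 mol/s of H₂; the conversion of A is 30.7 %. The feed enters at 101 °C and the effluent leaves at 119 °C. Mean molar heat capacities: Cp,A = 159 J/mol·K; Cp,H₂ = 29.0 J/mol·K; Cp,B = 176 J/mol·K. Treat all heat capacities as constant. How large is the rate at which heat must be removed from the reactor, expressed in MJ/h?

Q_out = 1320 MJ/h

Extent of reaction ξ = 0.307 × 7.51 = 2.3056 mol/s
Reaction term: ξ·ΔH°_rxn = 2.3056 × -169 = -389.64 kJ/s
Sensible, feed 101→25 °C: -107.3 kJ/s
Outlet flows (mol/s): A 5.2044, H₂ 5.2044, B 2.3056
Sensible, products 25→119 °C: 130.12 kJ/s
Q = ΔH = -366.83 kJ/s = -366.83 kW
Heat removed = 1320.6 MJ/h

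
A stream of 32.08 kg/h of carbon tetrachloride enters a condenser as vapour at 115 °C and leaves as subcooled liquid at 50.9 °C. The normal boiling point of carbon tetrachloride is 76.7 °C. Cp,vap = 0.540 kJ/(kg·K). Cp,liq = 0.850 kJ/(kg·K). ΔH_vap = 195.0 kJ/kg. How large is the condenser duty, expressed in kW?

Q_c = 2.12 kW

vapour 115→76.7 °C: -20.682 kJ/kg
condensation at 76.7 °C: -195 kJ/kg
liquid 76.7→50.9 °C: -21.93 kJ/kg
Δh = -20.682 + -195 + -21.93 = -237.61 kJ/kg
Q = ṁ·Δh = 32.08 kg/h × -237.61 kJ/kg = -7622.6 kJ/h
|Q| = 2.1174 kW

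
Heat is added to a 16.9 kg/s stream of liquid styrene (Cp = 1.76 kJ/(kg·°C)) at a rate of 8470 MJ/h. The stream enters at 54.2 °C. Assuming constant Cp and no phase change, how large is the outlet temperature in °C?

T_out = 133 °C

Q = 8470 MJ/h = 2352.8 kJ/s
ΔT = Q/(ṁ·Cp) = 2352.8/(16.9×1.76) = 79.101 K
T_out = 54.2 + 79.101 = 133.3 °C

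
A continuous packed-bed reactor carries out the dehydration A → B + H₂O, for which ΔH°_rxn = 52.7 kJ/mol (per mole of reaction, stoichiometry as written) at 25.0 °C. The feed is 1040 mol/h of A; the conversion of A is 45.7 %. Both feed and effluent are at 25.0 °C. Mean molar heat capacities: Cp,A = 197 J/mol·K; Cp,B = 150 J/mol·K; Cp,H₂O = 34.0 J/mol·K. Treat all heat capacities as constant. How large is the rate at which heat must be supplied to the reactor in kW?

Q_in = 6.96 kW

Extent of reaction ξ = 0.457 × 1040 = 475.28 mol/h
Reaction term: ξ·ΔH°_rxn = 475.28 × 52.7 = 25047 kJ/h
Q = ΔH = 25047 kJ/h = 6.9576 kW
Heat supplied = 6.9576 kW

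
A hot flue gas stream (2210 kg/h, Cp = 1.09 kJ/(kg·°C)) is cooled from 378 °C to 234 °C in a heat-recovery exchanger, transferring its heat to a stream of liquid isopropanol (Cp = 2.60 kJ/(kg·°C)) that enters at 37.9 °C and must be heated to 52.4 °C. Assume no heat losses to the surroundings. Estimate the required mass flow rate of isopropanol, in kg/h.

Heat released by hot stream: Q = 2210 × 1.09 × (378 − 234) = 346880 kJ/h
Energy balance on cold side (adiabatic exchanger): Q = ṁ_c·Cp_c·(T_c,out − T_c,in)
ṁ_c = 346880 / [2.60 × (52.4 − 37.9)] = 9201.1 kg/h

ṁ_c = 9200 kg/h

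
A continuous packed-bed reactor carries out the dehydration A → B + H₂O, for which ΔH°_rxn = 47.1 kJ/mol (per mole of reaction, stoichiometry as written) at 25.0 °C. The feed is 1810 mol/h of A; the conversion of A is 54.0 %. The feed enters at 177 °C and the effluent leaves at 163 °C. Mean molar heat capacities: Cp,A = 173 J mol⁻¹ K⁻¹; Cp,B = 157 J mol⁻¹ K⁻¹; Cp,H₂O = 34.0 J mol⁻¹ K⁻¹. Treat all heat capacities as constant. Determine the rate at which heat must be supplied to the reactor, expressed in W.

Q_in = 12200 W

Extent of reaction ξ = 0.540 × 1810 = 977.4 mol/h
Reaction term: ξ·ΔH°_rxn = 977.4 × 47.1 = 46036 kJ/h
Sensible, feed 177→25 °C: -47596 kJ/h
Outlet flows (mol/h): A 832.6, B 977.4, H₂O 977.4
Sensible, products 25→163 °C: 45640 kJ/h
Q = ΔH = 44080 kJ/h = 12.244 kW
Heat supplied = 12244 W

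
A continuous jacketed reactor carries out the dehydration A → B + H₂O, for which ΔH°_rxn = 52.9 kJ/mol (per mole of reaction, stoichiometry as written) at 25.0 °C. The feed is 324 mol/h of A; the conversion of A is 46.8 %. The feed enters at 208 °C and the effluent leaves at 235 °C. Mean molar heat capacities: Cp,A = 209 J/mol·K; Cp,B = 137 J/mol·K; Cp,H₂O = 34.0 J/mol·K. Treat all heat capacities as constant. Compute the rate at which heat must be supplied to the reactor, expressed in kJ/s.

Extent of reaction ξ = 0.468 × 324 = 151.63 mol/h
Reaction term: ξ·ΔH°_rxn = 151.63 × 52.9 = 8021.3 kJ/h
Sensible, feed 208→25 °C: -12392 kJ/h
Outlet flows (mol/h): A 172.37, B 151.63, H₂O 151.63
Sensible, products 25→235 °C: 13010 kJ/h
Q = ΔH = 8639.6 kJ/h = 2.3999 kW
Heat supplied = 2.3999 kJ/s

Q_in = 2.40 kJ/s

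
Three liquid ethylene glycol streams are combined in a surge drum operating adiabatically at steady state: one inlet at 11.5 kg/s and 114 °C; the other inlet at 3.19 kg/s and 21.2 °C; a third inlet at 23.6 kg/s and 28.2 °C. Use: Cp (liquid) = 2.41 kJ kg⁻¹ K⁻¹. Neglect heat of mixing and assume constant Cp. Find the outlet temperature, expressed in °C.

T_out = 53.4 °C

Adiabatic, steady state ⇒ Σ ṁᵢCp,ᵢ(T_out − Tᵢ) = 0
Σ ṁᵢCp,ᵢTᵢ = 11.5×2.41×114 + 3.19×2.41×21.2 + 23.6×2.41×28.2 = 4926.4
Σ ṁᵢCp,ᵢ = 11.5×2.41 + 3.19×2.41 + 23.6×2.41 = 92.279
T_out = 4926.4 / 92.279 = 53.386 °C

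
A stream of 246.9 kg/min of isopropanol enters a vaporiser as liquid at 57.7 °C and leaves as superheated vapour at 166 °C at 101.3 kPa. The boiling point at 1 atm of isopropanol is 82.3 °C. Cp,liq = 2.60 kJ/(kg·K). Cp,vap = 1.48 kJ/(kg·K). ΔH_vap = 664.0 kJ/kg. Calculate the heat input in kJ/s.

Q = 3510 kJ/s

liquid 57.7→82.3 °C: 63.96 kJ/kg
vaporisation at 82.3 °C: 664 kJ/kg
vapour 82.3→166 °C: 123.88 kJ/kg
Δh = 63.96 + 664 + 123.88 = 851.84 kJ/kg
Q = ṁ·Δh = 246.9 kg/min × 851.84 kJ/kg = 210320 kJ/min
|Q| = 3505.3 kW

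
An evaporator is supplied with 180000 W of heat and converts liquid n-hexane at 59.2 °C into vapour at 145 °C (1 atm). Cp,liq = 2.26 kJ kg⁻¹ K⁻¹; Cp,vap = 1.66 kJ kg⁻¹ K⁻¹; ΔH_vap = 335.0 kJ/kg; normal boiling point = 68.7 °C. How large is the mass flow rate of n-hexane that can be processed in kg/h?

ṁ = 1340 kg/h

Δh = 2.26×(68.7−59.2) + 335.0 + 1.66×(145−68.7) = 483.13 kJ/kg
Q = 180000 W = 180 kJ/s = 648000 kJ/h
ṁ = Q/Δh = 648000 / 483.13 = 1341.3 kg/h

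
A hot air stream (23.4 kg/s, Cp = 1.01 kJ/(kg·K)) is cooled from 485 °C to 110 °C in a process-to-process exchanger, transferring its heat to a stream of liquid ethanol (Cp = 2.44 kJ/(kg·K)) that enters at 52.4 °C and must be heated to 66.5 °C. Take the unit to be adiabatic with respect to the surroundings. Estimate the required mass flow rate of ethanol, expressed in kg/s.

Heat released by hot stream: Q = 23.4 × 1.01 × (485 − 110) = 8862.8 kJ/s
Energy balance on cold side (adiabatic exchanger): Q = ṁ_c·Cp_c·(T_c,out − T_c,in)
ṁ_c = 8862.8 / [2.44 × (66.5 − 52.4)] = 257.61 kg/s

ṁ_c = 258 kg/s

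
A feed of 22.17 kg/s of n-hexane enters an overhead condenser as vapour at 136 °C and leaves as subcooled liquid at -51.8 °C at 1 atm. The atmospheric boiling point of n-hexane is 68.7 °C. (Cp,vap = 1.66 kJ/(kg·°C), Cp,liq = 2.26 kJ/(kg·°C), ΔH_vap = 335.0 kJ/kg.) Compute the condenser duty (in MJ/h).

Q_c = 57400 MJ/h

vapour 136→68.7 °C: -111.72 kJ/kg
condensation at 68.7 °C: -335 kJ/kg
liquid 68.7→-51.8 °C: -272.33 kJ/kg
Δh = -111.72 + -335 + -272.33 = -719.05 kJ/kg
Q = ṁ·Δh = 22.17 kg/s × -719.05 kJ/kg = -15941 kJ/s
|Q| = 15941 kW = 57389 MJ/h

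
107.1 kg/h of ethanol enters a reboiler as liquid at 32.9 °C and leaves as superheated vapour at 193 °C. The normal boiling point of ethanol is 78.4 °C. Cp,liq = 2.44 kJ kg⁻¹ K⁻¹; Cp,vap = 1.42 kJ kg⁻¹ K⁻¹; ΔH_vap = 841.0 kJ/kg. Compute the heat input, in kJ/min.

liquid 32.9→78.4 °C: 111.02 kJ/kg
vaporisation at 78.4 °C: 841 kJ/kg
vapour 78.4→193 °C: 162.73 kJ/kg
Δh = 111.02 + 841 + 162.73 = 1114.8 kJ/kg
Q = ṁ·Δh = 107.1 kg/h × 1114.8 kJ/kg = 119390 kJ/h
|Q| = 33.164 kW = 1989.8 kJ/min

Q = 1990 kJ/min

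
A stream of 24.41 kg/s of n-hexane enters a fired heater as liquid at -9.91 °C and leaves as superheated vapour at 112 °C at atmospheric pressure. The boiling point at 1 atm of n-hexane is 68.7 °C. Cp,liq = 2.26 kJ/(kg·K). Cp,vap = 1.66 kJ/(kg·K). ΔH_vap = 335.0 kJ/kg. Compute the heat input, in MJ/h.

liquid -9.91→68.7 °C: 177.66 kJ/kg
vaporisation at 68.7 °C: 335 kJ/kg
vapour 68.7→112 °C: 71.878 kJ/kg
Δh = 177.66 + 335 + 71.878 = 584.54 kJ/kg
Q = ṁ·Δh = 24.41 kg/s × 584.54 kJ/kg = 14269 kJ/s
|Q| = 14269 kW = 51367 MJ/h

Q = 51400 MJ/h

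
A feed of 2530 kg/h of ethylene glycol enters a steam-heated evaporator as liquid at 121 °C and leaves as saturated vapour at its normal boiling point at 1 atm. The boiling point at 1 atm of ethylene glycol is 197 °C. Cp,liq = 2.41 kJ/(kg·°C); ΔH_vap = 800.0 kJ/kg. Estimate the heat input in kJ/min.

Q = 41500 kJ/min

liquid 121→197 °C: 183.16 kJ/kg
vaporisation at 197 °C: 800 kJ/kg
Δh = 183.16 + 800 = 983.16 kJ/kg
Q = ṁ·Δh = 2530 kg/h × 983.16 kJ/kg = 2.4874e+06 kJ/h
|Q| = 690.94 kW = 41457 kJ/min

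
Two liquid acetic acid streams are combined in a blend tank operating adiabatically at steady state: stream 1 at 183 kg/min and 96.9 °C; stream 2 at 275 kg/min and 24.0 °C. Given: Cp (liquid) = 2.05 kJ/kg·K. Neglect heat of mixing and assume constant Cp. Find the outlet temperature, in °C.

T_out = 53.1 °C

No heat crosses the boundary, so H_out = H_in.
Σ ṁᵢCp,ᵢTᵢ = 183×2.05×96.9 + 275×2.05×24.0 = 49882
Σ ṁᵢCp,ᵢ = 183×2.05 + 275×2.05 = 938.9
T_out = 49882 / 938.9 = 53.128 °C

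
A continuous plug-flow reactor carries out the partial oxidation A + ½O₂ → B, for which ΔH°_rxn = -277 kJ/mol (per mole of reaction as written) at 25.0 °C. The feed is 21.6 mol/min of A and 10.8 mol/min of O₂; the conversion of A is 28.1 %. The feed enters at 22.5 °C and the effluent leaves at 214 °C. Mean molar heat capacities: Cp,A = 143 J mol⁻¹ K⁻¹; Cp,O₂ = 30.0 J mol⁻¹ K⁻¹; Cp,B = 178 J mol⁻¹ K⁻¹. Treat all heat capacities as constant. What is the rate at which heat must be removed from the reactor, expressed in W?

Extent of reaction ξ = 0.281 × 21.6 = 6.0696 mol/min
Reaction term: ξ·ΔH°_rxn = 6.0696 × -277 = -1681.3 kJ/min
Sensible, feed 22.5→25 °C: 8.532 kJ/min
Outlet flows (mol/min): A 15.53, O₂ 7.7652, B 6.0696
Sensible, products 25→214 °C: 667.96 kJ/min
Q = ΔH = -1004.8 kJ/min = -16.746 kW
Heat removed = 16746 W

Q_out = 16700 W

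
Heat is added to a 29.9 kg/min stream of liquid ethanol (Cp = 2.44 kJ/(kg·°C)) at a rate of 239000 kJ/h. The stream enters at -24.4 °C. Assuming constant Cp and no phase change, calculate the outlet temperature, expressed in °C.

Q = 239000 kJ/h = 3983.3 kJ/min
ΔT = Q/(ṁ·Cp) = 3983.3/(29.9×2.44) = 54.599 K
T_out = -24.4 + 54.599 = 30.199 °C

T_out = 30.2 °C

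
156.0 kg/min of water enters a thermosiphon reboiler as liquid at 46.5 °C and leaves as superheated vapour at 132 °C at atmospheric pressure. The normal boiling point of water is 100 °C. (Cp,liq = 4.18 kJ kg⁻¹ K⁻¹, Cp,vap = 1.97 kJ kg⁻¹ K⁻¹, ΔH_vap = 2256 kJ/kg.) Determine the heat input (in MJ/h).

liquid 46.5→100 °C: 223.63 kJ/kg
vaporisation at 100 °C: 2256 kJ/kg
vapour 100→132 °C: 63.04 kJ/kg
Δh = 223.63 + 2256 + 63.04 = 2542.7 kJ/kg
Q = ṁ·Δh = 156.0 kg/min × 2542.7 kJ/kg = 396660 kJ/min
|Q| = 6610.9 kW = 23799 MJ/h

Q = 23800 MJ/h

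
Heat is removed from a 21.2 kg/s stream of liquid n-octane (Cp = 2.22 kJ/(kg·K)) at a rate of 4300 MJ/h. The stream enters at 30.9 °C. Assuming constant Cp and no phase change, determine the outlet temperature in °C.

T_out = 5.52 °C

Q = 4300 MJ/h = 1194.4 kJ/s
ΔT = Q/(ṁ·Cp) = 1194.4/(21.2×2.22) = 25.379 K
T_out = 30.9 − 25.379 = 5.5208 °C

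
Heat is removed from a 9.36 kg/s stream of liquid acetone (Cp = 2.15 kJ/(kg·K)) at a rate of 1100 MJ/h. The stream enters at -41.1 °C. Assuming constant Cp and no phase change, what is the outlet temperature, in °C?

T_out = -56.3 °C

Q = 1100 MJ/h = 305.56 kJ/s
ΔT = Q/(ṁ·Cp) = 305.56/(9.36×2.15) = 15.184 K
T_out = -41.1 − 15.184 = -56.284 °C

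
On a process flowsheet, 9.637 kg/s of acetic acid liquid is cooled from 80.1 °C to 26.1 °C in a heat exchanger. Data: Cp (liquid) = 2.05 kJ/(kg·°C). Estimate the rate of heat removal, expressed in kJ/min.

Q_c = 64000 kJ/min

Q = ṁ·Cp·ΔT = 9.637 × 2.05 × (26.1 − 80.1) = -1066.8 kJ/s
Cooling duty = 64009 kJ/min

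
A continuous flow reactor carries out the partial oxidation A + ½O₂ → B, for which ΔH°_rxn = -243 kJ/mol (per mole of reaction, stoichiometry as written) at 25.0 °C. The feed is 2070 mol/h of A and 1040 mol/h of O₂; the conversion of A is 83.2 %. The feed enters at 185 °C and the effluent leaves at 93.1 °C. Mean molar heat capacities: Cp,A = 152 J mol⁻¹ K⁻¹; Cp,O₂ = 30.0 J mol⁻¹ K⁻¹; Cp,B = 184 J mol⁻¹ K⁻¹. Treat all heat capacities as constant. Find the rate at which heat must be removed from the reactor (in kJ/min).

Extent of reaction ξ = 0.832 × 2070 = 1722.2 mol/h
Reaction term: ξ·ΔH°_rxn = 1722.2 × -243 = -418500 kJ/h
Sensible, feed 185→25 °C: -55334 kJ/h
Outlet flows (mol/h): A 347.76, O₂ 178.88, B 1722.2
Sensible, products 25→93.1 °C: 25546 kJ/h
Q = ΔH = -448290 kJ/h = -124.53 kW
Heat removed = 7471.6 kJ/min

Q_out = 7470 kJ/min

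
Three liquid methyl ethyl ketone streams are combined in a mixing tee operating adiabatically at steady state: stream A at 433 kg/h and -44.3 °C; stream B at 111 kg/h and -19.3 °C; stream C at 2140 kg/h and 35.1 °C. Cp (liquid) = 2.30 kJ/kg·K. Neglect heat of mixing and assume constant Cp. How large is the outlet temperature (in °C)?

Energy balance with Q = 0: Σ ṁᵢCp,ᵢ(T_out − Tᵢ) = 0
T_out = Σ ṁᵢCp,ᵢTᵢ / Σ ṁᵢCp,ᵢ
      = 123720 / 6173.2 = 20.041 °C

T_out = 20.0 °C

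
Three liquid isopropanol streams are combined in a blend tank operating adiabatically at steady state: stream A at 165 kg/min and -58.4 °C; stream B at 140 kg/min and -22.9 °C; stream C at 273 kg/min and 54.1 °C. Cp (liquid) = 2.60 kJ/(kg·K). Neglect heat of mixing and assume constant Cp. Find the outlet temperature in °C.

T_out = 3.33 °C

No heat crosses the boundary, so H_out = H_in.
T_out = Σ ṁᵢCp,ᵢTᵢ / Σ ṁᵢCp,ᵢ
      = 5011 / 1502.8 = 3.3344 °C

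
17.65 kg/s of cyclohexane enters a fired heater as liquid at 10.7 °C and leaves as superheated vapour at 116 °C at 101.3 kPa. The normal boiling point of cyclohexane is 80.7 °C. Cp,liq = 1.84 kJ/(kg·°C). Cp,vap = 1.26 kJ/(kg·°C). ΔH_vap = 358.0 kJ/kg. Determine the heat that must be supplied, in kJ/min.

liquid 10.7→80.7 °C: 128.8 kJ/kg
vaporisation at 80.7 °C: 358 kJ/kg
vapour 80.7→116 °C: 44.478 kJ/kg
Δh = 128.8 + 358 + 44.478 = 531.28 kJ/kg
Q = ṁ·Δh = 17.65 kg/s × 531.28 kJ/kg = 9377.1 kJ/s
|Q| = 9377.1 kW = 562620 kJ/min

Q = 563000 kJ/min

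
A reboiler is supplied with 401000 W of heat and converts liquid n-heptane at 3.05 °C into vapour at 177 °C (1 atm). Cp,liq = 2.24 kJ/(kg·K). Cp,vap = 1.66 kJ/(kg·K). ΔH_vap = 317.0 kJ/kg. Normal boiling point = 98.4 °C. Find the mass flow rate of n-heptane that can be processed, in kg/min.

Δh = 2.24×(98.4−3.05) + 317.0 + 1.66×(177−98.4) = 661.06 kJ/kg
Q = 401000 W = 401 kJ/s = 24060 kJ/min
ṁ = Q/Δh = 24060 / 661.06 = 36.396 kg/min

ṁ = 36.4 kg/min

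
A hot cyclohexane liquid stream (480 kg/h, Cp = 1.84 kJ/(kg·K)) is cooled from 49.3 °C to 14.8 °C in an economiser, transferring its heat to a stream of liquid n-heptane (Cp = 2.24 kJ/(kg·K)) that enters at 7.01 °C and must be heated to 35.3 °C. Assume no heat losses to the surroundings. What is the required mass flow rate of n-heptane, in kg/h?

ṁ_c = 481 kg/h

Heat released by hot stream: Q = 480 × 1.84 × (49.3 − 14.8) = 30470 kJ/h
Energy balance on cold side (adiabatic exchanger): Q = ṁ_c·Cp_c·(T_c,out − T_c,in)
ṁ_c = 30470 / [2.24 × (35.3 − 7.01)] = 480.84 kg/h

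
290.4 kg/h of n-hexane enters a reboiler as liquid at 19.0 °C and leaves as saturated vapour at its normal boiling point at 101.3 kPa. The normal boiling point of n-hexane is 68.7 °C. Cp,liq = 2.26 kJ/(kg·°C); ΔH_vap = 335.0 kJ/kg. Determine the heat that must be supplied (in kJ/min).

liquid 19.0→68.7 °C: 112.32 kJ/kg
vaporisation at 68.7 °C: 335 kJ/kg
Δh = 112.32 + 335 = 447.32 kJ/kg
Q = ṁ·Δh = 290.4 kg/h × 447.32 kJ/kg = 129900 kJ/h
|Q| = 36.084 kW = 2165 kJ/min

Q = 2170 kJ/min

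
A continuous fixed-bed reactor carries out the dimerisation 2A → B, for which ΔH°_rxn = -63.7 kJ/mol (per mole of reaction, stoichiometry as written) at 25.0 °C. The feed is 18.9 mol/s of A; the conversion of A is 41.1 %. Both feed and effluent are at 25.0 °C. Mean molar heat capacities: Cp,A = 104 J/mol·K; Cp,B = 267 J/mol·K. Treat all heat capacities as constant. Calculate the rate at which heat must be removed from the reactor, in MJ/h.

Q_out = 891 MJ/h

Extent of reaction ξ = 0.411 × 18.9 / 2 = 3.8839 mol/s
Reaction term: ξ·ΔH°_rxn = 3.8839 × -63.7 = -247.41 kJ/s
Q = ΔH = -247.41 kJ/s = -247.41 kW
Heat removed = 890.67 MJ/h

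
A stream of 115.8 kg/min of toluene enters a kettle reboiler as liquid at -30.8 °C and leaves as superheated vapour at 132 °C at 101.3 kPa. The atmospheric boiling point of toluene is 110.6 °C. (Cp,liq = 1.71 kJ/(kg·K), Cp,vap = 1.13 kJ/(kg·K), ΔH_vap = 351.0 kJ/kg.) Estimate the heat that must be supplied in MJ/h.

Q = 4290 MJ/h

liquid -30.8→110.6 °C: 241.79 kJ/kg
vaporisation at 110.6 °C: 351 kJ/kg
vapour 110.6→132 °C: 24.182 kJ/kg
Δh = 241.79 + 351 + 24.182 = 616.98 kJ/kg
Q = ṁ·Δh = 115.8 kg/min × 616.98 kJ/kg = 71446 kJ/min
|Q| = 1190.8 kW = 4286.7 MJ/h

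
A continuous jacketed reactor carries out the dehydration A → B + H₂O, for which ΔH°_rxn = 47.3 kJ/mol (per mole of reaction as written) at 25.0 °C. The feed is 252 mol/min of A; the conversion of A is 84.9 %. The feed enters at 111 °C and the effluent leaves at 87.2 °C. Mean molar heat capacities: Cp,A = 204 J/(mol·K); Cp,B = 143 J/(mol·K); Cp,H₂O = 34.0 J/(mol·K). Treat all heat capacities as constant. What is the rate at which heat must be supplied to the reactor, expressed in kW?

Extent of reaction ξ = 0.849 × 252 = 213.95 mol/min
Reaction term: ξ·ΔH°_rxn = 213.95 × 47.3 = 10120 kJ/min
Sensible, feed 111→25 °C: -4421.1 kJ/min
Outlet flows (mol/min): A 38.052, B 213.95, H₂O 213.95
Sensible, products 25→87.2 °C: 2838.3 kJ/min
Q = ΔH = 8536.9 kJ/min = 142.28 kW
Heat supplied = 142.28 kW

Q_in = 142 kW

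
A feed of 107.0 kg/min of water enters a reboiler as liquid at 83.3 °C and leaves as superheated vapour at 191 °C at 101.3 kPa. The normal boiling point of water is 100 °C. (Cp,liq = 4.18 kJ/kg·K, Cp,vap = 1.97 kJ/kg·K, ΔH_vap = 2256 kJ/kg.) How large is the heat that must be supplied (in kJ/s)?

Q = 4470 kJ/s

liquid 83.3→100 °C: 69.806 kJ/kg
vaporisation at 100 °C: 2256 kJ/kg
vapour 100→191 °C: 179.27 kJ/kg
Δh = 69.806 + 2256 + 179.27 = 2505.1 kJ/kg
Q = ṁ·Δh = 107.0 kg/min × 2505.1 kJ/kg = 268040 kJ/min
|Q| = 4467.4 kW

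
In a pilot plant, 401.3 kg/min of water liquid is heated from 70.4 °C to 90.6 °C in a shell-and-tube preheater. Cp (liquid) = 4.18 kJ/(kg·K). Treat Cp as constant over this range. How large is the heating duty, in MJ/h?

Q = 2030 MJ/h

Q = ṁ·Cp·ΔT = 401.3 × 4.18 × (90.6 − 70.4) = 33884 kJ/min
Converting: 33884 / 60 s = 564.74 kW
Heating duty = 2033.1 MJ/h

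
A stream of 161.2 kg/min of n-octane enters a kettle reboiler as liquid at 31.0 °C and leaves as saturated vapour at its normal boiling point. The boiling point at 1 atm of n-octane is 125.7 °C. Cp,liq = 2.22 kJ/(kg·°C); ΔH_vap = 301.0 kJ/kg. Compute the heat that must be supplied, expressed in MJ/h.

liquid 31.0→125.7 °C: 210.23 kJ/kg
vaporisation at 125.7 °C: 301 kJ/kg
Δh = 210.23 + 301 = 511.23 kJ/kg
Q = ṁ·Δh = 161.2 kg/min × 511.23 kJ/kg = 82411 kJ/min
|Q| = 1373.5 kW = 4944.7 MJ/h

Q = 4940 MJ/h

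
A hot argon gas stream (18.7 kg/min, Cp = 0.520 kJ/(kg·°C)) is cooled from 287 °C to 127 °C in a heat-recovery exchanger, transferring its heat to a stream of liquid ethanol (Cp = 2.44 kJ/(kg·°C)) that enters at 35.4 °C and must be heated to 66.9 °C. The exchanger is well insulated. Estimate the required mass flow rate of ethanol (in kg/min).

Heat released by hot stream: Q = 18.7 × 0.520 × (287 − 127) = 1555.8 kJ/min
Energy balance on cold side (adiabatic exchanger): Q = ṁ_c·Cp_c·(T_c,out − T_c,in)
ṁ_c = 1555.8 / [2.44 × (66.9 − 35.4)] = 20.243 kg/min

ṁ_c = 20.2 kg/min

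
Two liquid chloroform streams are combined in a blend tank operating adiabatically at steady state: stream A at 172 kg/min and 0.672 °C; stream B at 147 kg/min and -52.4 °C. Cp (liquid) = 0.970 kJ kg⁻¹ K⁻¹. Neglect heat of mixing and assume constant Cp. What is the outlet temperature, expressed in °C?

T_out = -23.8 °C

Energy balance with Q = 0: Σ ṁᵢCp,ᵢ(T_out − Tᵢ) = 0
Σ ṁᵢCp,ᵢTᵢ = 172×0.970×0.672 + 147×0.970×-52.4 = -7359.6
Σ ṁᵢCp,ᵢ = 172×0.970 + 147×0.970 = 309.43
T_out = -7359.6 / 309.43 = -23.784 °C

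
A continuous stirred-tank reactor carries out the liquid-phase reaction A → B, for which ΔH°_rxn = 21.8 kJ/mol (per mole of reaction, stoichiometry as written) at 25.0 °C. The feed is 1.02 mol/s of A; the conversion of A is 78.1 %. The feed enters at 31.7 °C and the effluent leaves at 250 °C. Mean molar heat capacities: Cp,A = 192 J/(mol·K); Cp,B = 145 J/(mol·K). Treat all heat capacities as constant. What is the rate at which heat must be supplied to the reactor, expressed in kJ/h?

Q_in = 186000 kJ/h

Extent of reaction ξ = 0.781 × 1.02 = 0.79662 mol/s
Reaction term: ξ·ΔH°_rxn = 0.79662 × 21.8 = 17.366 kJ/s
Sensible, feed 31.7→25 °C: -1.3121 kJ/s
Outlet flows (mol/s): A 0.22338, B 0.79662
Sensible, products 25→250 °C: 35.64 kJ/s
Q = ΔH = 51.694 kJ/s = 51.694 kW
Heat supplied = 186100 kJ/h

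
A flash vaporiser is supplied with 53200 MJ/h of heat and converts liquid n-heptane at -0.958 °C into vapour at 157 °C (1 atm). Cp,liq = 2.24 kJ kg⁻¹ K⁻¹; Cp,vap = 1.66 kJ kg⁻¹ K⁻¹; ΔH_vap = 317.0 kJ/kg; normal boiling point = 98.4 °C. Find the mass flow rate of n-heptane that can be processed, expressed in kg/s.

ṁ = 23.2 kg/s

Δh = 2.24×(98.4−-0.958) + 317.0 + 1.66×(157−98.4) = 636.84 kJ/kg
Q = 53200 MJ/h = 14778 kJ/s = 14778 kJ/s
ṁ = Q/Δh = 14778 / 636.84 = 23.205 kg/s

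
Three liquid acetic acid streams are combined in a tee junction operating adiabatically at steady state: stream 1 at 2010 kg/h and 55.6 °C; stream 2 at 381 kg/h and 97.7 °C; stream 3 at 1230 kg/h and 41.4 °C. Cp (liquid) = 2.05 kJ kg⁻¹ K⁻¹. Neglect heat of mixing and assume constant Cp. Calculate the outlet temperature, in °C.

No heat crosses the boundary, so H_out = H_in.
T_out = Σ ṁᵢCp,ᵢTᵢ / Σ ṁᵢCp,ᵢ
      = 409800 / 7423.1 = 55.206 °C

T_out = 55.2 °C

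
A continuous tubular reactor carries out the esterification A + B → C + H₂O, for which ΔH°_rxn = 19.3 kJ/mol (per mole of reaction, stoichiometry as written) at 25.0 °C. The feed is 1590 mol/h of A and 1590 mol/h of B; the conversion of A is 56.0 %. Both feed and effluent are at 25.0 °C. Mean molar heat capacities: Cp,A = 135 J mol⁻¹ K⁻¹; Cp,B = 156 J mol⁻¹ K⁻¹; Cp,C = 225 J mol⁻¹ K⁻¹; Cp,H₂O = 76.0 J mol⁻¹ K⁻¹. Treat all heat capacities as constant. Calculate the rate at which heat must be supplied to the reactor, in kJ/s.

Q_in = 4.77 kJ/s

Extent of reaction ξ = 0.560 × 1590 = 890.4 mol/h
Reaction term: ξ·ΔH°_rxn = 890.4 × 19.3 = 17185 kJ/h
Q = ΔH = 17185 kJ/h = 4.7735 kW
Heat supplied = 4.7735 kJ/s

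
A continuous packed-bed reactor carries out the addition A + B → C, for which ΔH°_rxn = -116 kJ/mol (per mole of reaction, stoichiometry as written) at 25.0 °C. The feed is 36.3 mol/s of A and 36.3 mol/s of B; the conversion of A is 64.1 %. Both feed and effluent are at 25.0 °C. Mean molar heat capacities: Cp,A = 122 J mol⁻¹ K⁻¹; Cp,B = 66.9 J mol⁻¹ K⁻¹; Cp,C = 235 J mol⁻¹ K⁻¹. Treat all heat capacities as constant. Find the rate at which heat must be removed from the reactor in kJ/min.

Q_out = 162000 kJ/min

Extent of reaction ξ = 0.641 × 36.3 = 23.268 mol/s
Reaction term: ξ·ΔH°_rxn = 23.268 × -116 = -2699.1 kJ/s
Q = ΔH = -2699.1 kJ/s = -2699.1 kW
Heat removed = 161950 kJ/min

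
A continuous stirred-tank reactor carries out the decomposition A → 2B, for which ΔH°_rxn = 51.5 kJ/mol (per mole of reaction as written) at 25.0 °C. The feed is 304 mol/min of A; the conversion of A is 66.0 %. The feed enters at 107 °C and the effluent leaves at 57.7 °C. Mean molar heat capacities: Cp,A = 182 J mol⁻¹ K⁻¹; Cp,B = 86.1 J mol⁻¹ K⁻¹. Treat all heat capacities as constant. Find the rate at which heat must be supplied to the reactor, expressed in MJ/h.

Extent of reaction ξ = 0.660 × 304 = 200.64 mol/min
Reaction term: ξ·ΔH°_rxn = 200.64 × 51.5 = 10333 kJ/min
Sensible, feed 107→25 °C: -4536.9 kJ/min
Outlet flows (mol/min): A 103.36, B 401.28
Sensible, products 25→57.7 °C: 1744.9 kJ/min
Q = ΔH = 7541 kJ/min = 125.68 kW
Heat supplied = 452.46 MJ/h

Q_in = 452 MJ/h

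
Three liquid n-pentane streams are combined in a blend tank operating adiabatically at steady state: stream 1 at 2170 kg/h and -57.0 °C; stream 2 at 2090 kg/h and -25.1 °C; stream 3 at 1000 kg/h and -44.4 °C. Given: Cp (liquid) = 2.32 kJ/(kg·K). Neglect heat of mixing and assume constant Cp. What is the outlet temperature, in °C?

No heat crosses the boundary, so H_out = H_in.
Σ ṁᵢCp,ᵢTᵢ = 2170×2.32×-57.0 + 2090×2.32×-25.1 + 1000×2.32×-44.4 = -511670
Σ ṁᵢCp,ᵢ = 2170×2.32 + 2090×2.32 + 1000×2.32 = 12203
T_out = -511670 / 12203 = -41.929 °C

T_out = -41.9 °C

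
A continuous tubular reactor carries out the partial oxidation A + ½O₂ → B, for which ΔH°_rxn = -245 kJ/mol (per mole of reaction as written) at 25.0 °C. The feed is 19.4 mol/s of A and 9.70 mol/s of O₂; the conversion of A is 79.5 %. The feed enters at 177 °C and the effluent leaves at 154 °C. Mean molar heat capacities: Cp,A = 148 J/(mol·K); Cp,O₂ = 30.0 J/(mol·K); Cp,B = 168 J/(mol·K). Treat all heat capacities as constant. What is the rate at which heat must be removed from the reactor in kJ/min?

Extent of reaction ξ = 0.795 × 19.4 = 15.423 mol/s
Reaction term: ξ·ΔH°_rxn = 15.423 × -245 = -3778.6 kJ/s
Sensible, feed 177→25 °C: -480.65 kJ/s
Outlet flows (mol/s): A 3.977, O₂ 1.9885, B 15.423
Sensible, products 25→154 °C: 417.87 kJ/s
Q = ΔH = -3841.4 kJ/s = -3841.4 kW
Heat removed = 230490 kJ/min

Q_out = 230000 kJ/min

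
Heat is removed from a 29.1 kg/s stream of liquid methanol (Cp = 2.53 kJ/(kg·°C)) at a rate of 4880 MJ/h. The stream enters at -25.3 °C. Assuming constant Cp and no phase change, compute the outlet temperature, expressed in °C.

T_out = -43.7 °C

Q = 4880 MJ/h = 1355.6 kJ/s
ΔT = Q/(ṁ·Cp) = 1355.6/(29.1×2.53) = 18.412 K
T_out = -25.3 − 18.412 = -43.712 °C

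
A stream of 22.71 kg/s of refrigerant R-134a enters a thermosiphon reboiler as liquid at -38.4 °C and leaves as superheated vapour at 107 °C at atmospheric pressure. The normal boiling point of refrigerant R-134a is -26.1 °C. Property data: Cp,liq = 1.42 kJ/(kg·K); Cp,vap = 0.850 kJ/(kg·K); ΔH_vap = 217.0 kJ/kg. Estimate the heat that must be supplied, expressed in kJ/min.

liquid -38.4→-26.1 °C: 17.466 kJ/kg
vaporisation at -26.1 °C: 217 kJ/kg
vapour -26.1→107 °C: 113.13 kJ/kg
Δh = 17.466 + 217 + 113.13 = 347.6 kJ/kg
Q = ṁ·Δh = 22.71 kg/s × 347.6 kJ/kg = 7894 kJ/s
|Q| = 7894 kW = 473640 kJ/min

Q = 474000 kJ/min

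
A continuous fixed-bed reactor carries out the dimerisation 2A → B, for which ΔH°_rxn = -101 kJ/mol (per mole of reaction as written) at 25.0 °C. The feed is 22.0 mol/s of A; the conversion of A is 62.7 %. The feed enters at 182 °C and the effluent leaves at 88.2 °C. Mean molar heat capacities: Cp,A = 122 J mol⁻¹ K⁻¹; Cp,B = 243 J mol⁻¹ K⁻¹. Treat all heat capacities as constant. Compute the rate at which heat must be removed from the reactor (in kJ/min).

Extent of reaction ξ = 0.627 × 22.0 / 2 = 6.897 mol/s
Reaction term: ξ·ΔH°_rxn = 6.897 × -101 = -696.6 kJ/s
Sensible, feed 182→25 °C: -421.39 kJ/s
Outlet flows (mol/s): A 8.206, B 6.897
Sensible, products 25→88.2 °C: 169.19 kJ/s
Q = ΔH = -948.79 kJ/s = -948.79 kW
Heat removed = 56928 kJ/min

Q_out = 56900 kJ/min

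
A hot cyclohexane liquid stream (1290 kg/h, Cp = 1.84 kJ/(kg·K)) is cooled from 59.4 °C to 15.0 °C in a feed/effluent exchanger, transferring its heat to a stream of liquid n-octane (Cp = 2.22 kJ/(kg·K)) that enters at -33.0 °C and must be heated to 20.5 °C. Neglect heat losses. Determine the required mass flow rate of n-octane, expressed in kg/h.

Heat released by hot stream: Q = 1290 × 1.84 × (59.4 − 15.0) = 105390 kJ/h
Energy balance on cold side (adiabatic exchanger): Q = ṁ_c·Cp_c·(T_c,out − T_c,in)
ṁ_c = 105390 / [2.22 × (20.5 − -33.0)] = 887.33 kg/h

ṁ_c = 887 kg/h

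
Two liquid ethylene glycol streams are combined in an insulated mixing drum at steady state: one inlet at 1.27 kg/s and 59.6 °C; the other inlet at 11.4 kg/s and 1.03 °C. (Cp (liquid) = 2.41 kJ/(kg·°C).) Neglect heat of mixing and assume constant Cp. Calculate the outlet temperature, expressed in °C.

Energy balance with Q = 0: Σ ṁᵢCp,ᵢ(T_out − Tᵢ) = 0
Σ ṁᵢCp,ᵢTᵢ = 1.27×2.41×59.6 + 11.4×2.41×1.03 = 210.72
Σ ṁᵢCp,ᵢ = 1.27×2.41 + 11.4×2.41 = 30.535
T_out = 210.72 / 30.535 = 6.9009 °C

T_out = 6.90 °C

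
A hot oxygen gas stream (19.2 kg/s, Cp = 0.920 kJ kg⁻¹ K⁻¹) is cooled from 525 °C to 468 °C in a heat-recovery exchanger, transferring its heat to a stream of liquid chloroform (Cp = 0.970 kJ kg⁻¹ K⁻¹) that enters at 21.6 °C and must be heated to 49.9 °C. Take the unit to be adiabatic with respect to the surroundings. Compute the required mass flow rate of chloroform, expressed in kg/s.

ṁ_c = 36.7 kg/s

Heat released by hot stream: Q = 19.2 × 0.920 × (525 − 468) = 1006.8 kJ/s
Energy balance on cold side (adiabatic exchanger): Q = ṁ_c·Cp_c·(T_c,out − T_c,in)
ṁ_c = 1006.8 / [0.970 × (49.9 − 21.6)] = 36.678 kg/s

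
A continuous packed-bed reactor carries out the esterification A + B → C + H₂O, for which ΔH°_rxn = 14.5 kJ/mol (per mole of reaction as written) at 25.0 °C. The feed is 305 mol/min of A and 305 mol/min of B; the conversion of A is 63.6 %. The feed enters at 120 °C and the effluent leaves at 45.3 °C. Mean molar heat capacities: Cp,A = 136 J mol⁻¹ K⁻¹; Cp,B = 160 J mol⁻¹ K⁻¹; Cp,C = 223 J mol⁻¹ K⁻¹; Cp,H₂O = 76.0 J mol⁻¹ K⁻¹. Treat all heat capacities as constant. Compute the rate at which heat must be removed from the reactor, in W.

Extent of reaction ξ = 0.636 × 305 = 193.98 mol/min
Reaction term: ξ·ΔH°_rxn = 193.98 × 14.5 = 2812.7 kJ/min
Sensible, feed 120→25 °C: -8576.6 kJ/min
Outlet flows (mol/min): A 111.02, B 111.02, C 193.98, H₂O 193.98
Sensible, products 25→45.3 °C: 1844.5 kJ/min
Q = ΔH = -3919.4 kJ/min = -65.323 kW
Heat removed = 65323 W

Q_out = 65300 W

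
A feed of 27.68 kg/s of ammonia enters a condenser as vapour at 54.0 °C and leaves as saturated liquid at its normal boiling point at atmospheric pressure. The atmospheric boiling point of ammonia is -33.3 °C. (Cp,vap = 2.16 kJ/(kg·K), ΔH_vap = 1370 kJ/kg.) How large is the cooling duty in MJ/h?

vapour 54.0→-33.3 °C: -188.57 kJ/kg
condensation at -33.3 °C: -1370 kJ/kg
Δh = -188.57 + -1370 = -1558.6 kJ/kg
Q = ṁ·Δh = 27.68 kg/s × -1558.6 kJ/kg = -43141 kJ/s
|Q| = 43141 kW = 155310 MJ/h

Q_c = 155000 MJ/h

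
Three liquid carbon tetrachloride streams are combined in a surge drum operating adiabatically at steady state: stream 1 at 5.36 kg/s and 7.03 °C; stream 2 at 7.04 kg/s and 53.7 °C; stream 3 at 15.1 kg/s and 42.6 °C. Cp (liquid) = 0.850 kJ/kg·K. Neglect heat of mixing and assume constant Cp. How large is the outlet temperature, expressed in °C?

T_out = 38.5 °C

Energy balance with Q = 0: Σ ṁᵢCp,ᵢ(T_out − Tᵢ) = 0
T_out = Σ ṁᵢCp,ᵢTᵢ / Σ ṁᵢCp,ᵢ
      = 900.14 / 23.375 = 38.509 °C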